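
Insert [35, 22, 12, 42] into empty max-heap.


Insert 35: [35]
Insert 22: [35, 22]
Insert 12: [35, 22, 12]
Insert 42: [42, 35, 12, 22]

Final heap: [42, 35, 12, 22]


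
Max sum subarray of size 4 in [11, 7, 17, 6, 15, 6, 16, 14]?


[0:4]: 41
[1:5]: 45
[2:6]: 44
[3:7]: 43
[4:8]: 51

Max: 51 at [4:8]


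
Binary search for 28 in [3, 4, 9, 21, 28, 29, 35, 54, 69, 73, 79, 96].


Step 1: lo=0, hi=11, mid=5, val=29
Step 2: lo=0, hi=4, mid=2, val=9
Step 3: lo=3, hi=4, mid=3, val=21
Step 4: lo=4, hi=4, mid=4, val=28

Found at index 4


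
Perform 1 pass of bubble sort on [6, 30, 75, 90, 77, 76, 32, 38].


Initial: [6, 30, 75, 90, 77, 76, 32, 38]
Pass 1: [6, 30, 75, 77, 76, 32, 38, 90] (4 swaps)

After 1 pass: [6, 30, 75, 77, 76, 32, 38, 90]


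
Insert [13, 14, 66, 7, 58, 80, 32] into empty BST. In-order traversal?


Insert 13: root
Insert 14: R from 13
Insert 66: R from 13 -> R from 14
Insert 7: L from 13
Insert 58: R from 13 -> R from 14 -> L from 66
Insert 80: R from 13 -> R from 14 -> R from 66
Insert 32: R from 13 -> R from 14 -> L from 66 -> L from 58

In-order: [7, 13, 14, 32, 58, 66, 80]


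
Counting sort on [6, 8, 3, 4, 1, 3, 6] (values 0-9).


Input: [6, 8, 3, 4, 1, 3, 6]
Counts: [0, 1, 0, 2, 1, 0, 2, 0, 1, 0]

Sorted: [1, 3, 3, 4, 6, 6, 8]


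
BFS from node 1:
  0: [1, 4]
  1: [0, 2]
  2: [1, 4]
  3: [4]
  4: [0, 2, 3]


Visit 1, enqueue [0, 2]
Visit 0, enqueue [4]
Visit 2, enqueue []
Visit 4, enqueue [3]
Visit 3, enqueue []

BFS order: [1, 0, 2, 4, 3]


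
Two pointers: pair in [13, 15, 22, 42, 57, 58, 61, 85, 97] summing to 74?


lo=0(13)+hi=8(97)=110
lo=0(13)+hi=7(85)=98
lo=0(13)+hi=6(61)=74

Yes: 13+61=74


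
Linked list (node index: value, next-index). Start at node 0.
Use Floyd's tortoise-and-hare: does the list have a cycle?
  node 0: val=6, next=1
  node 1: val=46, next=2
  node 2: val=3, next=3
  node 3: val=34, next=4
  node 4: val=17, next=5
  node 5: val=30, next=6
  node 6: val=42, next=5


Floyd's tortoise (slow, +1) and hare (fast, +2):
  init: slow=0, fast=0
  step 1: slow=1, fast=2
  step 2: slow=2, fast=4
  step 3: slow=3, fast=6
  step 4: slow=4, fast=6
  step 5: slow=5, fast=6
  step 6: slow=6, fast=6
  slow == fast at node 6: cycle detected

Cycle: yes


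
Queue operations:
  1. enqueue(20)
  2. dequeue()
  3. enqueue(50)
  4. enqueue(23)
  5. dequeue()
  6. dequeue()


enqueue(20) -> [20]
dequeue()->20, []
enqueue(50) -> [50]
enqueue(23) -> [50, 23]
dequeue()->50, [23]
dequeue()->23, []

Final queue: []


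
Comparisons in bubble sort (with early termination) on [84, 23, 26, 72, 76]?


Algorithm: bubble sort (with early termination)
Input: [84, 23, 26, 72, 76]
Sorted: [23, 26, 72, 76, 84]

7


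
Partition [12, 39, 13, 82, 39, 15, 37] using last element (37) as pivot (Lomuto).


Pivot: 37
  12 <= 37: advance i (no swap)
  13 <= 37: swap -> [12, 13, 39, 82, 39, 15, 37]
  15 <= 37: swap -> [12, 13, 15, 82, 39, 39, 37]
Place pivot at 3: [12, 13, 15, 37, 39, 39, 82]

Partitioned: [12, 13, 15, 37, 39, 39, 82]


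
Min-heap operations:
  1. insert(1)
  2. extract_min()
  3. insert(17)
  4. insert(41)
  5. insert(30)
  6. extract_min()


insert(1) -> [1]
extract_min()->1, []
insert(17) -> [17]
insert(41) -> [17, 41]
insert(30) -> [17, 41, 30]
extract_min()->17, [30, 41]

Final heap: [30, 41]


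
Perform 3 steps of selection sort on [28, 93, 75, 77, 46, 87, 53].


Initial: [28, 93, 75, 77, 46, 87, 53]
Step 1: min=28 at 0
  Swap: [28, 93, 75, 77, 46, 87, 53]
Step 2: min=46 at 4
  Swap: [28, 46, 75, 77, 93, 87, 53]
Step 3: min=53 at 6
  Swap: [28, 46, 53, 77, 93, 87, 75]

After 3 steps: [28, 46, 53, 77, 93, 87, 75]


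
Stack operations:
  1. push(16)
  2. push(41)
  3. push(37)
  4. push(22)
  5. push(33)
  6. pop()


push(16) -> [16]
push(41) -> [16, 41]
push(37) -> [16, 41, 37]
push(22) -> [16, 41, 37, 22]
push(33) -> [16, 41, 37, 22, 33]
pop()->33, [16, 41, 37, 22]

Final stack: [16, 41, 37, 22]


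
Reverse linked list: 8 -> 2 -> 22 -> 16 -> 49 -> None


Step 1: curr=8, set curr.next=prev(None) | reversed so far: 8
Step 2: curr=2, set curr.next=prev(8) | reversed so far: 2 -> 8
Step 3: curr=22, set curr.next=prev(2) | reversed so far: 22 -> 2 -> 8
Step 4: curr=16, set curr.next=prev(22) | reversed so far: 16 -> 22 -> 2 -> 8
Step 5: curr=49, set curr.next=prev(16) | reversed so far: 49 -> 16 -> 22 -> 2 -> 8

49 -> 16 -> 22 -> 2 -> 8 -> None


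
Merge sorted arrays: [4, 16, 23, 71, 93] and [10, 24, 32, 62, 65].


Take 4 from A
Take 10 from B
Take 16 from A
Take 23 from A
Take 24 from B
Take 32 from B
Take 62 from B
Take 65 from B

Merged: [4, 10, 16, 23, 24, 32, 62, 65, 71, 93]


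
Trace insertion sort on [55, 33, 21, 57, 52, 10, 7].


Initial: [55, 33, 21, 57, 52, 10, 7]
Insert 33: [33, 55, 21, 57, 52, 10, 7]
Insert 21: [21, 33, 55, 57, 52, 10, 7]
Insert 57: [21, 33, 55, 57, 52, 10, 7]
Insert 52: [21, 33, 52, 55, 57, 10, 7]
Insert 10: [10, 21, 33, 52, 55, 57, 7]
Insert 7: [7, 10, 21, 33, 52, 55, 57]

Sorted: [7, 10, 21, 33, 52, 55, 57]


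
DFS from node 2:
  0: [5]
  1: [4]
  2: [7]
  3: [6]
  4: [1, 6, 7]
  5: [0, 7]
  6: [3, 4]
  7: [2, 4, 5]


Visit 2, push [7]
Visit 7, push [5, 4]
Visit 4, push [6, 1]
Visit 1, push []
Visit 6, push [3]
Visit 3, push []
Visit 5, push [0]
Visit 0, push []

DFS order: [2, 7, 4, 1, 6, 3, 5, 0]


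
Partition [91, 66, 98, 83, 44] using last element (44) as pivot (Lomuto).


Pivot: 44
Place pivot at 0: [44, 66, 98, 83, 91]

Partitioned: [44, 66, 98, 83, 91]


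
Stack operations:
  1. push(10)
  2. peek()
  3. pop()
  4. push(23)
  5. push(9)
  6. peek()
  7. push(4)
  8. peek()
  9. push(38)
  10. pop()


push(10) -> [10]
peek()->10
pop()->10, []
push(23) -> [23]
push(9) -> [23, 9]
peek()->9
push(4) -> [23, 9, 4]
peek()->4
push(38) -> [23, 9, 4, 38]
pop()->38, [23, 9, 4]

Final stack: [23, 9, 4]


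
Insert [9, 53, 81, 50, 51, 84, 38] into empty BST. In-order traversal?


Insert 9: root
Insert 53: R from 9
Insert 81: R from 9 -> R from 53
Insert 50: R from 9 -> L from 53
Insert 51: R from 9 -> L from 53 -> R from 50
Insert 84: R from 9 -> R from 53 -> R from 81
Insert 38: R from 9 -> L from 53 -> L from 50

In-order: [9, 38, 50, 51, 53, 81, 84]


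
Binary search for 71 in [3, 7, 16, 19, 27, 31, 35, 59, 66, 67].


Step 1: lo=0, hi=9, mid=4, val=27
Step 2: lo=5, hi=9, mid=7, val=59
Step 3: lo=8, hi=9, mid=8, val=66
Step 4: lo=9, hi=9, mid=9, val=67

Not found


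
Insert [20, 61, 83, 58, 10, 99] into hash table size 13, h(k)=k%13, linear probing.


Insert 20: h=7 -> slot 7
Insert 61: h=9 -> slot 9
Insert 83: h=5 -> slot 5
Insert 58: h=6 -> slot 6
Insert 10: h=10 -> slot 10
Insert 99: h=8 -> slot 8

Table: [None, None, None, None, None, 83, 58, 20, 99, 61, 10, None, None]


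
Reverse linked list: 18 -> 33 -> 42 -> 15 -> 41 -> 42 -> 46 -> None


Step 1: curr=18, set curr.next=prev(None) | reversed so far: 18
Step 2: curr=33, set curr.next=prev(18) | reversed so far: 33 -> 18
Step 3: curr=42, set curr.next=prev(33) | reversed so far: 42 -> 33 -> 18
Step 4: curr=15, set curr.next=prev(42) | reversed so far: 15 -> 42 -> 33 -> 18
Step 5: curr=41, set curr.next=prev(15) | reversed so far: 41 -> 15 -> 42 -> 33 -> 18
Step 6: curr=42, set curr.next=prev(41) | reversed so far: 42 -> 41 -> 15 -> 42 -> 33 -> 18
Step 7: curr=46, set curr.next=prev(42) | reversed so far: 46 -> 42 -> 41 -> 15 -> 42 -> 33 -> 18

46 -> 42 -> 41 -> 15 -> 42 -> 33 -> 18 -> None


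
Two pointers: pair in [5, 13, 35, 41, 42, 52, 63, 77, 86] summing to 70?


lo=0(5)+hi=8(86)=91
lo=0(5)+hi=7(77)=82
lo=0(5)+hi=6(63)=68
lo=1(13)+hi=6(63)=76
lo=1(13)+hi=5(52)=65
lo=2(35)+hi=5(52)=87
lo=2(35)+hi=4(42)=77
lo=2(35)+hi=3(41)=76

No pair found


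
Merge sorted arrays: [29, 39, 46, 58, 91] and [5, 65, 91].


Take 5 from B
Take 29 from A
Take 39 from A
Take 46 from A
Take 58 from A
Take 65 from B
Take 91 from A

Merged: [5, 29, 39, 46, 58, 65, 91, 91]


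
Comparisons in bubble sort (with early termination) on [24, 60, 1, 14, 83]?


Algorithm: bubble sort (with early termination)
Input: [24, 60, 1, 14, 83]
Sorted: [1, 14, 24, 60, 83]

9


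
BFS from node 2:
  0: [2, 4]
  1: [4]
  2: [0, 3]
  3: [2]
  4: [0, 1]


Visit 2, enqueue [0, 3]
Visit 0, enqueue [4]
Visit 3, enqueue []
Visit 4, enqueue [1]
Visit 1, enqueue []

BFS order: [2, 0, 3, 4, 1]


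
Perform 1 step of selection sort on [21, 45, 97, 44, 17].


Initial: [21, 45, 97, 44, 17]
Step 1: min=17 at 4
  Swap: [17, 45, 97, 44, 21]

After 1 step: [17, 45, 97, 44, 21]


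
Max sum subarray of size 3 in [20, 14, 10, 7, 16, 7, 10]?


[0:3]: 44
[1:4]: 31
[2:5]: 33
[3:6]: 30
[4:7]: 33

Max: 44 at [0:3]


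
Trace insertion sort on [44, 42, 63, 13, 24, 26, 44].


Initial: [44, 42, 63, 13, 24, 26, 44]
Insert 42: [42, 44, 63, 13, 24, 26, 44]
Insert 63: [42, 44, 63, 13, 24, 26, 44]
Insert 13: [13, 42, 44, 63, 24, 26, 44]
Insert 24: [13, 24, 42, 44, 63, 26, 44]
Insert 26: [13, 24, 26, 42, 44, 63, 44]
Insert 44: [13, 24, 26, 42, 44, 44, 63]

Sorted: [13, 24, 26, 42, 44, 44, 63]


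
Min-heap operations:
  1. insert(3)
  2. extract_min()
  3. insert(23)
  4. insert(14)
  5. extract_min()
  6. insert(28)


insert(3) -> [3]
extract_min()->3, []
insert(23) -> [23]
insert(14) -> [14, 23]
extract_min()->14, [23]
insert(28) -> [23, 28]

Final heap: [23, 28]


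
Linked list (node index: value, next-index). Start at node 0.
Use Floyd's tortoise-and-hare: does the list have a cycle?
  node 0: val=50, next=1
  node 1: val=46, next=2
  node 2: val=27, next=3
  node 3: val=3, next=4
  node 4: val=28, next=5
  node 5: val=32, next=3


Floyd's tortoise (slow, +1) and hare (fast, +2):
  init: slow=0, fast=0
  step 1: slow=1, fast=2
  step 2: slow=2, fast=4
  step 3: slow=3, fast=3
  slow == fast at node 3: cycle detected

Cycle: yes


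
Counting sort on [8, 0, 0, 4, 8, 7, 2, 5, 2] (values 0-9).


Input: [8, 0, 0, 4, 8, 7, 2, 5, 2]
Counts: [2, 0, 2, 0, 1, 1, 0, 1, 2, 0]

Sorted: [0, 0, 2, 2, 4, 5, 7, 8, 8]


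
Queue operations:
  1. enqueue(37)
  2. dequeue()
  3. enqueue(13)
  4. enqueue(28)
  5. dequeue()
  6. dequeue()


enqueue(37) -> [37]
dequeue()->37, []
enqueue(13) -> [13]
enqueue(28) -> [13, 28]
dequeue()->13, [28]
dequeue()->28, []

Final queue: []


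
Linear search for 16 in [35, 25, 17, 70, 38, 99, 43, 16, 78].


i=0: 35!=16
i=1: 25!=16
i=2: 17!=16
i=3: 70!=16
i=4: 38!=16
i=5: 99!=16
i=6: 43!=16
i=7: 16==16 found!

Found at 7, 8 comps


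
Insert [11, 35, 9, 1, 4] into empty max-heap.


Insert 11: [11]
Insert 35: [35, 11]
Insert 9: [35, 11, 9]
Insert 1: [35, 11, 9, 1]
Insert 4: [35, 11, 9, 1, 4]

Final heap: [35, 11, 9, 1, 4]


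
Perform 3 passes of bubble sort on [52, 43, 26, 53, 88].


Initial: [52, 43, 26, 53, 88]
Pass 1: [43, 26, 52, 53, 88] (2 swaps)
Pass 2: [26, 43, 52, 53, 88] (1 swaps)
Pass 3: [26, 43, 52, 53, 88] (0 swaps)

After 3 passes: [26, 43, 52, 53, 88]


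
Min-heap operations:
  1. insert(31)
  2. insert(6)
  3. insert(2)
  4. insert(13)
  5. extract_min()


insert(31) -> [31]
insert(6) -> [6, 31]
insert(2) -> [2, 31, 6]
insert(13) -> [2, 13, 6, 31]
extract_min()->2, [6, 13, 31]

Final heap: [6, 13, 31]


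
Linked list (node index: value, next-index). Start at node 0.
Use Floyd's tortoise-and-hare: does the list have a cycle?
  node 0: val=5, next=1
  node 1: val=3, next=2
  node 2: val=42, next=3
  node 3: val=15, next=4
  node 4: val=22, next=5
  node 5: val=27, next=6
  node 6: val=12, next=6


Floyd's tortoise (slow, +1) and hare (fast, +2):
  init: slow=0, fast=0
  step 1: slow=1, fast=2
  step 2: slow=2, fast=4
  step 3: slow=3, fast=6
  step 4: slow=4, fast=6
  step 5: slow=5, fast=6
  step 6: slow=6, fast=6
  slow == fast at node 6: cycle detected

Cycle: yes


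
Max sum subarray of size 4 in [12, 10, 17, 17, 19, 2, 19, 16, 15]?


[0:4]: 56
[1:5]: 63
[2:6]: 55
[3:7]: 57
[4:8]: 56
[5:9]: 52

Max: 63 at [1:5]


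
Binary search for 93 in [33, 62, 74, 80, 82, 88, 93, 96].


Step 1: lo=0, hi=7, mid=3, val=80
Step 2: lo=4, hi=7, mid=5, val=88
Step 3: lo=6, hi=7, mid=6, val=93

Found at index 6


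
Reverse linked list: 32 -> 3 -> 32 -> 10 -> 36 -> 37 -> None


Step 1: curr=32, set curr.next=prev(None) | reversed so far: 32
Step 2: curr=3, set curr.next=prev(32) | reversed so far: 3 -> 32
Step 3: curr=32, set curr.next=prev(3) | reversed so far: 32 -> 3 -> 32
Step 4: curr=10, set curr.next=prev(32) | reversed so far: 10 -> 32 -> 3 -> 32
Step 5: curr=36, set curr.next=prev(10) | reversed so far: 36 -> 10 -> 32 -> 3 -> 32
Step 6: curr=37, set curr.next=prev(36) | reversed so far: 37 -> 36 -> 10 -> 32 -> 3 -> 32

37 -> 36 -> 10 -> 32 -> 3 -> 32 -> None


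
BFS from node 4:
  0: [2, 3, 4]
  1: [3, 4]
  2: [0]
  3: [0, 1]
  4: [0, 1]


Visit 4, enqueue [0, 1]
Visit 0, enqueue [2, 3]
Visit 1, enqueue []
Visit 2, enqueue []
Visit 3, enqueue []

BFS order: [4, 0, 1, 2, 3]


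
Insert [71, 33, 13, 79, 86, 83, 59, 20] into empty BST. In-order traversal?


Insert 71: root
Insert 33: L from 71
Insert 13: L from 71 -> L from 33
Insert 79: R from 71
Insert 86: R from 71 -> R from 79
Insert 83: R from 71 -> R from 79 -> L from 86
Insert 59: L from 71 -> R from 33
Insert 20: L from 71 -> L from 33 -> R from 13

In-order: [13, 20, 33, 59, 71, 79, 83, 86]


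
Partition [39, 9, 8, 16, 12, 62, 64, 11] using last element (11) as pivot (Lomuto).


Pivot: 11
  9 <= 11: swap -> [9, 39, 8, 16, 12, 62, 64, 11]
  8 <= 11: swap -> [9, 8, 39, 16, 12, 62, 64, 11]
Place pivot at 2: [9, 8, 11, 16, 12, 62, 64, 39]

Partitioned: [9, 8, 11, 16, 12, 62, 64, 39]


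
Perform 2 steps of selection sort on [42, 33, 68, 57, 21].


Initial: [42, 33, 68, 57, 21]
Step 1: min=21 at 4
  Swap: [21, 33, 68, 57, 42]
Step 2: min=33 at 1
  Swap: [21, 33, 68, 57, 42]

After 2 steps: [21, 33, 68, 57, 42]


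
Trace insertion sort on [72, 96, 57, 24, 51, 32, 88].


Initial: [72, 96, 57, 24, 51, 32, 88]
Insert 96: [72, 96, 57, 24, 51, 32, 88]
Insert 57: [57, 72, 96, 24, 51, 32, 88]
Insert 24: [24, 57, 72, 96, 51, 32, 88]
Insert 51: [24, 51, 57, 72, 96, 32, 88]
Insert 32: [24, 32, 51, 57, 72, 96, 88]
Insert 88: [24, 32, 51, 57, 72, 88, 96]

Sorted: [24, 32, 51, 57, 72, 88, 96]


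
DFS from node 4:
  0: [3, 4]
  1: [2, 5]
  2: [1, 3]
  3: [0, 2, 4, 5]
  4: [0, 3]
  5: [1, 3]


Visit 4, push [3, 0]
Visit 0, push [3]
Visit 3, push [5, 2]
Visit 2, push [1]
Visit 1, push [5]
Visit 5, push []

DFS order: [4, 0, 3, 2, 1, 5]


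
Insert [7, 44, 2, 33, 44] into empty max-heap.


Insert 7: [7]
Insert 44: [44, 7]
Insert 2: [44, 7, 2]
Insert 33: [44, 33, 2, 7]
Insert 44: [44, 44, 2, 7, 33]

Final heap: [44, 44, 2, 7, 33]


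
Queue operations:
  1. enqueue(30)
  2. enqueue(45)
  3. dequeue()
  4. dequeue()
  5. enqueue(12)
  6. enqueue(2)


enqueue(30) -> [30]
enqueue(45) -> [30, 45]
dequeue()->30, [45]
dequeue()->45, []
enqueue(12) -> [12]
enqueue(2) -> [12, 2]

Final queue: [12, 2]


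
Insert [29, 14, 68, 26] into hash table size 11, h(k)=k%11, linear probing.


Insert 29: h=7 -> slot 7
Insert 14: h=3 -> slot 3
Insert 68: h=2 -> slot 2
Insert 26: h=4 -> slot 4

Table: [None, None, 68, 14, 26, None, None, 29, None, None, None]


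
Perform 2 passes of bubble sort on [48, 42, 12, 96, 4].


Initial: [48, 42, 12, 96, 4]
Pass 1: [42, 12, 48, 4, 96] (3 swaps)
Pass 2: [12, 42, 4, 48, 96] (2 swaps)

After 2 passes: [12, 42, 4, 48, 96]


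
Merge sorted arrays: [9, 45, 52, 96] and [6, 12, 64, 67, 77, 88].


Take 6 from B
Take 9 from A
Take 12 from B
Take 45 from A
Take 52 from A
Take 64 from B
Take 67 from B
Take 77 from B
Take 88 from B

Merged: [6, 9, 12, 45, 52, 64, 67, 77, 88, 96]


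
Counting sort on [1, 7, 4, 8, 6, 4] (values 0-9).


Input: [1, 7, 4, 8, 6, 4]
Counts: [0, 1, 0, 0, 2, 0, 1, 1, 1, 0]

Sorted: [1, 4, 4, 6, 7, 8]


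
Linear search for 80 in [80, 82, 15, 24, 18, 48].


i=0: 80==80 found!

Found at 0, 1 comps


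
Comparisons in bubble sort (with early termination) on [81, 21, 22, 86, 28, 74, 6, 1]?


Algorithm: bubble sort (with early termination)
Input: [81, 21, 22, 86, 28, 74, 6, 1]
Sorted: [1, 6, 21, 22, 28, 74, 81, 86]

28


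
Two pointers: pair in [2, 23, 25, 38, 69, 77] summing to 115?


lo=0(2)+hi=5(77)=79
lo=1(23)+hi=5(77)=100
lo=2(25)+hi=5(77)=102
lo=3(38)+hi=5(77)=115

Yes: 38+77=115


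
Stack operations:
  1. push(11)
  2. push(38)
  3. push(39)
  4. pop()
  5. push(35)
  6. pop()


push(11) -> [11]
push(38) -> [11, 38]
push(39) -> [11, 38, 39]
pop()->39, [11, 38]
push(35) -> [11, 38, 35]
pop()->35, [11, 38]

Final stack: [11, 38]


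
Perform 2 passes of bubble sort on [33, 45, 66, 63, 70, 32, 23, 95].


Initial: [33, 45, 66, 63, 70, 32, 23, 95]
Pass 1: [33, 45, 63, 66, 32, 23, 70, 95] (3 swaps)
Pass 2: [33, 45, 63, 32, 23, 66, 70, 95] (2 swaps)

After 2 passes: [33, 45, 63, 32, 23, 66, 70, 95]


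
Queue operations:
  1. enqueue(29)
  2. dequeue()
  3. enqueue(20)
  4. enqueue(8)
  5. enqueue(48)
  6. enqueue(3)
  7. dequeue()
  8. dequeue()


enqueue(29) -> [29]
dequeue()->29, []
enqueue(20) -> [20]
enqueue(8) -> [20, 8]
enqueue(48) -> [20, 8, 48]
enqueue(3) -> [20, 8, 48, 3]
dequeue()->20, [8, 48, 3]
dequeue()->8, [48, 3]

Final queue: [48, 3]


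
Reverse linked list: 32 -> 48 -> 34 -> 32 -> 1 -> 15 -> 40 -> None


Step 1: curr=32, set curr.next=prev(None) | reversed so far: 32
Step 2: curr=48, set curr.next=prev(32) | reversed so far: 48 -> 32
Step 3: curr=34, set curr.next=prev(48) | reversed so far: 34 -> 48 -> 32
Step 4: curr=32, set curr.next=prev(34) | reversed so far: 32 -> 34 -> 48 -> 32
Step 5: curr=1, set curr.next=prev(32) | reversed so far: 1 -> 32 -> 34 -> 48 -> 32
Step 6: curr=15, set curr.next=prev(1) | reversed so far: 15 -> 1 -> 32 -> 34 -> 48 -> 32
Step 7: curr=40, set curr.next=prev(15) | reversed so far: 40 -> 15 -> 1 -> 32 -> 34 -> 48 -> 32

40 -> 15 -> 1 -> 32 -> 34 -> 48 -> 32 -> None


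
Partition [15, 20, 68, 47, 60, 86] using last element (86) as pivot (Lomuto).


Pivot: 86
  15 <= 86: advance i (no swap)
  20 <= 86: advance i (no swap)
  68 <= 86: advance i (no swap)
  47 <= 86: advance i (no swap)
  60 <= 86: advance i (no swap)
Place pivot at 5: [15, 20, 68, 47, 60, 86]

Partitioned: [15, 20, 68, 47, 60, 86]


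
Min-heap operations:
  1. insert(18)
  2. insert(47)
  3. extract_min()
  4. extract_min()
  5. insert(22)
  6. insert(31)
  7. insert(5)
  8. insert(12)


insert(18) -> [18]
insert(47) -> [18, 47]
extract_min()->18, [47]
extract_min()->47, []
insert(22) -> [22]
insert(31) -> [22, 31]
insert(5) -> [5, 31, 22]
insert(12) -> [5, 12, 22, 31]

Final heap: [5, 12, 22, 31]


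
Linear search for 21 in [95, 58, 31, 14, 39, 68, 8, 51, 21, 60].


i=0: 95!=21
i=1: 58!=21
i=2: 31!=21
i=3: 14!=21
i=4: 39!=21
i=5: 68!=21
i=6: 8!=21
i=7: 51!=21
i=8: 21==21 found!

Found at 8, 9 comps


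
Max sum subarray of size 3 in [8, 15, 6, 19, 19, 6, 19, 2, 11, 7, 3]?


[0:3]: 29
[1:4]: 40
[2:5]: 44
[3:6]: 44
[4:7]: 44
[5:8]: 27
[6:9]: 32
[7:10]: 20
[8:11]: 21

Max: 44 at [2:5]


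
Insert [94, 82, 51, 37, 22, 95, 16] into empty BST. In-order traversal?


Insert 94: root
Insert 82: L from 94
Insert 51: L from 94 -> L from 82
Insert 37: L from 94 -> L from 82 -> L from 51
Insert 22: L from 94 -> L from 82 -> L from 51 -> L from 37
Insert 95: R from 94
Insert 16: L from 94 -> L from 82 -> L from 51 -> L from 37 -> L from 22

In-order: [16, 22, 37, 51, 82, 94, 95]


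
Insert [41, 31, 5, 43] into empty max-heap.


Insert 41: [41]
Insert 31: [41, 31]
Insert 5: [41, 31, 5]
Insert 43: [43, 41, 5, 31]

Final heap: [43, 41, 5, 31]


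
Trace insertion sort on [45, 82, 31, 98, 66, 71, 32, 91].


Initial: [45, 82, 31, 98, 66, 71, 32, 91]
Insert 82: [45, 82, 31, 98, 66, 71, 32, 91]
Insert 31: [31, 45, 82, 98, 66, 71, 32, 91]
Insert 98: [31, 45, 82, 98, 66, 71, 32, 91]
Insert 66: [31, 45, 66, 82, 98, 71, 32, 91]
Insert 71: [31, 45, 66, 71, 82, 98, 32, 91]
Insert 32: [31, 32, 45, 66, 71, 82, 98, 91]
Insert 91: [31, 32, 45, 66, 71, 82, 91, 98]

Sorted: [31, 32, 45, 66, 71, 82, 91, 98]


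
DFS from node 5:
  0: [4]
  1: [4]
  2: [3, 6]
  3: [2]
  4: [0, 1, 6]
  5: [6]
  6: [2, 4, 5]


Visit 5, push [6]
Visit 6, push [4, 2]
Visit 2, push [3]
Visit 3, push []
Visit 4, push [1, 0]
Visit 0, push []
Visit 1, push []

DFS order: [5, 6, 2, 3, 4, 0, 1]


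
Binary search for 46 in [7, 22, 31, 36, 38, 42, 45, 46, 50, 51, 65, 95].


Step 1: lo=0, hi=11, mid=5, val=42
Step 2: lo=6, hi=11, mid=8, val=50
Step 3: lo=6, hi=7, mid=6, val=45
Step 4: lo=7, hi=7, mid=7, val=46

Found at index 7


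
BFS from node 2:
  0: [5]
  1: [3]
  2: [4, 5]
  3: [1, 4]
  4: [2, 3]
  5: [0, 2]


Visit 2, enqueue [4, 5]
Visit 4, enqueue [3]
Visit 5, enqueue [0]
Visit 3, enqueue [1]
Visit 0, enqueue []
Visit 1, enqueue []

BFS order: [2, 4, 5, 3, 0, 1]


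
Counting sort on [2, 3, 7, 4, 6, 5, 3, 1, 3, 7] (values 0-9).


Input: [2, 3, 7, 4, 6, 5, 3, 1, 3, 7]
Counts: [0, 1, 1, 3, 1, 1, 1, 2, 0, 0]

Sorted: [1, 2, 3, 3, 3, 4, 5, 6, 7, 7]


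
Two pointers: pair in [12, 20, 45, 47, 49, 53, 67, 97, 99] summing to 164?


lo=0(12)+hi=8(99)=111
lo=1(20)+hi=8(99)=119
lo=2(45)+hi=8(99)=144
lo=3(47)+hi=8(99)=146
lo=4(49)+hi=8(99)=148
lo=5(53)+hi=8(99)=152
lo=6(67)+hi=8(99)=166
lo=6(67)+hi=7(97)=164

Yes: 67+97=164


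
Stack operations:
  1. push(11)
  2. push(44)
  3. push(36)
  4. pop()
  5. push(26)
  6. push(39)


push(11) -> [11]
push(44) -> [11, 44]
push(36) -> [11, 44, 36]
pop()->36, [11, 44]
push(26) -> [11, 44, 26]
push(39) -> [11, 44, 26, 39]

Final stack: [11, 44, 26, 39]


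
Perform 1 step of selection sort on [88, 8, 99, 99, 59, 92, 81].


Initial: [88, 8, 99, 99, 59, 92, 81]
Step 1: min=8 at 1
  Swap: [8, 88, 99, 99, 59, 92, 81]

After 1 step: [8, 88, 99, 99, 59, 92, 81]


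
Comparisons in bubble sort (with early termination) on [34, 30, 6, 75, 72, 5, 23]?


Algorithm: bubble sort (with early termination)
Input: [34, 30, 6, 75, 72, 5, 23]
Sorted: [5, 6, 23, 30, 34, 72, 75]

21


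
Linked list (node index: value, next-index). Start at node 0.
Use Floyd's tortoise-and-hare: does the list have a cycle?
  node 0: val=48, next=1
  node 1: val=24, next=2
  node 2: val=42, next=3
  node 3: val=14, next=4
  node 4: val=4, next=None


Floyd's tortoise (slow, +1) and hare (fast, +2):
  init: slow=0, fast=0
  step 1: slow=1, fast=2
  step 2: slow=2, fast=4
  step 3: fast -> None, no cycle

Cycle: no


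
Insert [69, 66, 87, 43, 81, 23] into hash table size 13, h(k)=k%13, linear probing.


Insert 69: h=4 -> slot 4
Insert 66: h=1 -> slot 1
Insert 87: h=9 -> slot 9
Insert 43: h=4, 1 probes -> slot 5
Insert 81: h=3 -> slot 3
Insert 23: h=10 -> slot 10

Table: [None, 66, None, 81, 69, 43, None, None, None, 87, 23, None, None]


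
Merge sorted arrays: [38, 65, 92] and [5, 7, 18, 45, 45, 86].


Take 5 from B
Take 7 from B
Take 18 from B
Take 38 from A
Take 45 from B
Take 45 from B
Take 65 from A
Take 86 from B

Merged: [5, 7, 18, 38, 45, 45, 65, 86, 92]


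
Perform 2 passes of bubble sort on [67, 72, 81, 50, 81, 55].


Initial: [67, 72, 81, 50, 81, 55]
Pass 1: [67, 72, 50, 81, 55, 81] (2 swaps)
Pass 2: [67, 50, 72, 55, 81, 81] (2 swaps)

After 2 passes: [67, 50, 72, 55, 81, 81]


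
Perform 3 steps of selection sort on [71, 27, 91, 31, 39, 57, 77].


Initial: [71, 27, 91, 31, 39, 57, 77]
Step 1: min=27 at 1
  Swap: [27, 71, 91, 31, 39, 57, 77]
Step 2: min=31 at 3
  Swap: [27, 31, 91, 71, 39, 57, 77]
Step 3: min=39 at 4
  Swap: [27, 31, 39, 71, 91, 57, 77]

After 3 steps: [27, 31, 39, 71, 91, 57, 77]


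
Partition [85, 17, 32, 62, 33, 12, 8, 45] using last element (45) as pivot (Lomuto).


Pivot: 45
  17 <= 45: swap -> [17, 85, 32, 62, 33, 12, 8, 45]
  32 <= 45: swap -> [17, 32, 85, 62, 33, 12, 8, 45]
  33 <= 45: swap -> [17, 32, 33, 62, 85, 12, 8, 45]
  12 <= 45: swap -> [17, 32, 33, 12, 85, 62, 8, 45]
  8 <= 45: swap -> [17, 32, 33, 12, 8, 62, 85, 45]
Place pivot at 5: [17, 32, 33, 12, 8, 45, 85, 62]

Partitioned: [17, 32, 33, 12, 8, 45, 85, 62]


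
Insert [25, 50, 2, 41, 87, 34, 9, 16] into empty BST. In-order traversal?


Insert 25: root
Insert 50: R from 25
Insert 2: L from 25
Insert 41: R from 25 -> L from 50
Insert 87: R from 25 -> R from 50
Insert 34: R from 25 -> L from 50 -> L from 41
Insert 9: L from 25 -> R from 2
Insert 16: L from 25 -> R from 2 -> R from 9

In-order: [2, 9, 16, 25, 34, 41, 50, 87]


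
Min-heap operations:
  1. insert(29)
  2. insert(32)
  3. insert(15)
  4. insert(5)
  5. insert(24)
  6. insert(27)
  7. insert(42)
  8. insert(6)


insert(29) -> [29]
insert(32) -> [29, 32]
insert(15) -> [15, 32, 29]
insert(5) -> [5, 15, 29, 32]
insert(24) -> [5, 15, 29, 32, 24]
insert(27) -> [5, 15, 27, 32, 24, 29]
insert(42) -> [5, 15, 27, 32, 24, 29, 42]
insert(6) -> [5, 6, 27, 15, 24, 29, 42, 32]

Final heap: [5, 6, 27, 15, 24, 29, 42, 32]


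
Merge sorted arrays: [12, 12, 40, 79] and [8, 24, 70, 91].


Take 8 from B
Take 12 from A
Take 12 from A
Take 24 from B
Take 40 from A
Take 70 from B
Take 79 from A

Merged: [8, 12, 12, 24, 40, 70, 79, 91]


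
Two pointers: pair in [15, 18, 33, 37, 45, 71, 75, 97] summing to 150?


lo=0(15)+hi=7(97)=112
lo=1(18)+hi=7(97)=115
lo=2(33)+hi=7(97)=130
lo=3(37)+hi=7(97)=134
lo=4(45)+hi=7(97)=142
lo=5(71)+hi=7(97)=168
lo=5(71)+hi=6(75)=146

No pair found


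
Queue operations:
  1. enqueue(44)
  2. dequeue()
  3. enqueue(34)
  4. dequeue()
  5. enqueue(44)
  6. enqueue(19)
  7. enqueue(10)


enqueue(44) -> [44]
dequeue()->44, []
enqueue(34) -> [34]
dequeue()->34, []
enqueue(44) -> [44]
enqueue(19) -> [44, 19]
enqueue(10) -> [44, 19, 10]

Final queue: [44, 19, 10]


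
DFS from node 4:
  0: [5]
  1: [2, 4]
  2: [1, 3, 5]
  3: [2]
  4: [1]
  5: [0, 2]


Visit 4, push [1]
Visit 1, push [2]
Visit 2, push [5, 3]
Visit 3, push []
Visit 5, push [0]
Visit 0, push []

DFS order: [4, 1, 2, 3, 5, 0]


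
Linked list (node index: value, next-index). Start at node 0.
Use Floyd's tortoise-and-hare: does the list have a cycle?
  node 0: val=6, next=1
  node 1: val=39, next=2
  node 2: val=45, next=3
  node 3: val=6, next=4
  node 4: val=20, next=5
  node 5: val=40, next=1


Floyd's tortoise (slow, +1) and hare (fast, +2):
  init: slow=0, fast=0
  step 1: slow=1, fast=2
  step 2: slow=2, fast=4
  step 3: slow=3, fast=1
  step 4: slow=4, fast=3
  step 5: slow=5, fast=5
  slow == fast at node 5: cycle detected

Cycle: yes


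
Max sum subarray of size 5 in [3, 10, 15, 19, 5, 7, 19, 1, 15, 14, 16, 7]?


[0:5]: 52
[1:6]: 56
[2:7]: 65
[3:8]: 51
[4:9]: 47
[5:10]: 56
[6:11]: 65
[7:12]: 53

Max: 65 at [2:7]


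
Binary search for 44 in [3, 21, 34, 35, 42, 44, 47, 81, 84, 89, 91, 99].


Step 1: lo=0, hi=11, mid=5, val=44

Found at index 5


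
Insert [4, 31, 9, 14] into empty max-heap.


Insert 4: [4]
Insert 31: [31, 4]
Insert 9: [31, 4, 9]
Insert 14: [31, 14, 9, 4]

Final heap: [31, 14, 9, 4]


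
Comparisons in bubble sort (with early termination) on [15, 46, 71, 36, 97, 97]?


Algorithm: bubble sort (with early termination)
Input: [15, 46, 71, 36, 97, 97]
Sorted: [15, 36, 46, 71, 97, 97]

12


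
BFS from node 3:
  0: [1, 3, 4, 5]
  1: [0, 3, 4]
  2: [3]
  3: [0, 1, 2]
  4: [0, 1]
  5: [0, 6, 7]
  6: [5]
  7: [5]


Visit 3, enqueue [0, 1, 2]
Visit 0, enqueue [4, 5]
Visit 1, enqueue []
Visit 2, enqueue []
Visit 4, enqueue []
Visit 5, enqueue [6, 7]
Visit 6, enqueue []
Visit 7, enqueue []

BFS order: [3, 0, 1, 2, 4, 5, 6, 7]


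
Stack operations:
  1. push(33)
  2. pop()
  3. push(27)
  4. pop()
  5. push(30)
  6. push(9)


push(33) -> [33]
pop()->33, []
push(27) -> [27]
pop()->27, []
push(30) -> [30]
push(9) -> [30, 9]

Final stack: [30, 9]


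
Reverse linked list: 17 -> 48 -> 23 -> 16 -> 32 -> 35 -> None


Step 1: curr=17, set curr.next=prev(None) | reversed so far: 17
Step 2: curr=48, set curr.next=prev(17) | reversed so far: 48 -> 17
Step 3: curr=23, set curr.next=prev(48) | reversed so far: 23 -> 48 -> 17
Step 4: curr=16, set curr.next=prev(23) | reversed so far: 16 -> 23 -> 48 -> 17
Step 5: curr=32, set curr.next=prev(16) | reversed so far: 32 -> 16 -> 23 -> 48 -> 17
Step 6: curr=35, set curr.next=prev(32) | reversed so far: 35 -> 32 -> 16 -> 23 -> 48 -> 17

35 -> 32 -> 16 -> 23 -> 48 -> 17 -> None


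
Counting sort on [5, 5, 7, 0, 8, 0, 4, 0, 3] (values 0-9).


Input: [5, 5, 7, 0, 8, 0, 4, 0, 3]
Counts: [3, 0, 0, 1, 1, 2, 0, 1, 1, 0]

Sorted: [0, 0, 0, 3, 4, 5, 5, 7, 8]


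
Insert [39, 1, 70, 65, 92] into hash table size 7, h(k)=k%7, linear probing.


Insert 39: h=4 -> slot 4
Insert 1: h=1 -> slot 1
Insert 70: h=0 -> slot 0
Insert 65: h=2 -> slot 2
Insert 92: h=1, 2 probes -> slot 3

Table: [70, 1, 65, 92, 39, None, None]


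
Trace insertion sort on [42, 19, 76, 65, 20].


Initial: [42, 19, 76, 65, 20]
Insert 19: [19, 42, 76, 65, 20]
Insert 76: [19, 42, 76, 65, 20]
Insert 65: [19, 42, 65, 76, 20]
Insert 20: [19, 20, 42, 65, 76]

Sorted: [19, 20, 42, 65, 76]


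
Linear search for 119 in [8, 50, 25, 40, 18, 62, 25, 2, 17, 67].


i=0: 8!=119
i=1: 50!=119
i=2: 25!=119
i=3: 40!=119
i=4: 18!=119
i=5: 62!=119
i=6: 25!=119
i=7: 2!=119
i=8: 17!=119
i=9: 67!=119

Not found, 10 comps


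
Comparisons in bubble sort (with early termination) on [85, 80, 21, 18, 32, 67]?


Algorithm: bubble sort (with early termination)
Input: [85, 80, 21, 18, 32, 67]
Sorted: [18, 21, 32, 67, 80, 85]

14


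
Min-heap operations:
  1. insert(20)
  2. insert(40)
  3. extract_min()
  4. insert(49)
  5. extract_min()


insert(20) -> [20]
insert(40) -> [20, 40]
extract_min()->20, [40]
insert(49) -> [40, 49]
extract_min()->40, [49]

Final heap: [49]


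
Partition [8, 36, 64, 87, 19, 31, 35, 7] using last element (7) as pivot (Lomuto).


Pivot: 7
Place pivot at 0: [7, 36, 64, 87, 19, 31, 35, 8]

Partitioned: [7, 36, 64, 87, 19, 31, 35, 8]


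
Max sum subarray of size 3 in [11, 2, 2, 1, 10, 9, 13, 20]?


[0:3]: 15
[1:4]: 5
[2:5]: 13
[3:6]: 20
[4:7]: 32
[5:8]: 42

Max: 42 at [5:8]


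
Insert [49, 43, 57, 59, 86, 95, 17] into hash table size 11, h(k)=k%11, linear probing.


Insert 49: h=5 -> slot 5
Insert 43: h=10 -> slot 10
Insert 57: h=2 -> slot 2
Insert 59: h=4 -> slot 4
Insert 86: h=9 -> slot 9
Insert 95: h=7 -> slot 7
Insert 17: h=6 -> slot 6

Table: [None, None, 57, None, 59, 49, 17, 95, None, 86, 43]


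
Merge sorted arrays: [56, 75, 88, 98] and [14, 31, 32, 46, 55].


Take 14 from B
Take 31 from B
Take 32 from B
Take 46 from B
Take 55 from B

Merged: [14, 31, 32, 46, 55, 56, 75, 88, 98]


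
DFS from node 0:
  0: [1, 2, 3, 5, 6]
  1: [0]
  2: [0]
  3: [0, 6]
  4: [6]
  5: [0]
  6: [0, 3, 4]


Visit 0, push [6, 5, 3, 2, 1]
Visit 1, push []
Visit 2, push []
Visit 3, push [6]
Visit 6, push [4]
Visit 4, push []
Visit 5, push []

DFS order: [0, 1, 2, 3, 6, 4, 5]


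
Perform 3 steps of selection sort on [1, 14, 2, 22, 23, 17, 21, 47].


Initial: [1, 14, 2, 22, 23, 17, 21, 47]
Step 1: min=1 at 0
  Swap: [1, 14, 2, 22, 23, 17, 21, 47]
Step 2: min=2 at 2
  Swap: [1, 2, 14, 22, 23, 17, 21, 47]
Step 3: min=14 at 2
  Swap: [1, 2, 14, 22, 23, 17, 21, 47]

After 3 steps: [1, 2, 14, 22, 23, 17, 21, 47]


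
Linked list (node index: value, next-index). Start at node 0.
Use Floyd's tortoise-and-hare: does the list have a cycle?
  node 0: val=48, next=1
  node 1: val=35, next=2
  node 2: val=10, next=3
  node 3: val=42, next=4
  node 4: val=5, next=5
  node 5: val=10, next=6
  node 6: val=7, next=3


Floyd's tortoise (slow, +1) and hare (fast, +2):
  init: slow=0, fast=0
  step 1: slow=1, fast=2
  step 2: slow=2, fast=4
  step 3: slow=3, fast=6
  step 4: slow=4, fast=4
  slow == fast at node 4: cycle detected

Cycle: yes


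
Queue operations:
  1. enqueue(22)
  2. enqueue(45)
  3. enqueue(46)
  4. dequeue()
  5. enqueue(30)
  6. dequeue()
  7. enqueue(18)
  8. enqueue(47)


enqueue(22) -> [22]
enqueue(45) -> [22, 45]
enqueue(46) -> [22, 45, 46]
dequeue()->22, [45, 46]
enqueue(30) -> [45, 46, 30]
dequeue()->45, [46, 30]
enqueue(18) -> [46, 30, 18]
enqueue(47) -> [46, 30, 18, 47]

Final queue: [46, 30, 18, 47]


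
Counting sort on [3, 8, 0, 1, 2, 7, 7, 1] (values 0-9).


Input: [3, 8, 0, 1, 2, 7, 7, 1]
Counts: [1, 2, 1, 1, 0, 0, 0, 2, 1, 0]

Sorted: [0, 1, 1, 2, 3, 7, 7, 8]


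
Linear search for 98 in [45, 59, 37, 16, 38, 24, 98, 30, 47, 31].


i=0: 45!=98
i=1: 59!=98
i=2: 37!=98
i=3: 16!=98
i=4: 38!=98
i=5: 24!=98
i=6: 98==98 found!

Found at 6, 7 comps


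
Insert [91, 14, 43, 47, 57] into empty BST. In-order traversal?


Insert 91: root
Insert 14: L from 91
Insert 43: L from 91 -> R from 14
Insert 47: L from 91 -> R from 14 -> R from 43
Insert 57: L from 91 -> R from 14 -> R from 43 -> R from 47

In-order: [14, 43, 47, 57, 91]


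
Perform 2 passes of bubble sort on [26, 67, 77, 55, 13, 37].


Initial: [26, 67, 77, 55, 13, 37]
Pass 1: [26, 67, 55, 13, 37, 77] (3 swaps)
Pass 2: [26, 55, 13, 37, 67, 77] (3 swaps)

After 2 passes: [26, 55, 13, 37, 67, 77]


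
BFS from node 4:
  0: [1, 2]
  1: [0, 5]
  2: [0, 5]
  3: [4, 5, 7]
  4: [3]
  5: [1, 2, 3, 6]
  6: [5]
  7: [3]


Visit 4, enqueue [3]
Visit 3, enqueue [5, 7]
Visit 5, enqueue [1, 2, 6]
Visit 7, enqueue []
Visit 1, enqueue [0]
Visit 2, enqueue []
Visit 6, enqueue []
Visit 0, enqueue []

BFS order: [4, 3, 5, 7, 1, 2, 6, 0]


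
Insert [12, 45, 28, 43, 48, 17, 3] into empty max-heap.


Insert 12: [12]
Insert 45: [45, 12]
Insert 28: [45, 12, 28]
Insert 43: [45, 43, 28, 12]
Insert 48: [48, 45, 28, 12, 43]
Insert 17: [48, 45, 28, 12, 43, 17]
Insert 3: [48, 45, 28, 12, 43, 17, 3]

Final heap: [48, 45, 28, 12, 43, 17, 3]


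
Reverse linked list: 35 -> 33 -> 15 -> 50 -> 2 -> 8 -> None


Step 1: curr=35, set curr.next=prev(None) | reversed so far: 35
Step 2: curr=33, set curr.next=prev(35) | reversed so far: 33 -> 35
Step 3: curr=15, set curr.next=prev(33) | reversed so far: 15 -> 33 -> 35
Step 4: curr=50, set curr.next=prev(15) | reversed so far: 50 -> 15 -> 33 -> 35
Step 5: curr=2, set curr.next=prev(50) | reversed so far: 2 -> 50 -> 15 -> 33 -> 35
Step 6: curr=8, set curr.next=prev(2) | reversed so far: 8 -> 2 -> 50 -> 15 -> 33 -> 35

8 -> 2 -> 50 -> 15 -> 33 -> 35 -> None


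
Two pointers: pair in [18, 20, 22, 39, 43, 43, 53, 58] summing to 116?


lo=0(18)+hi=7(58)=76
lo=1(20)+hi=7(58)=78
lo=2(22)+hi=7(58)=80
lo=3(39)+hi=7(58)=97
lo=4(43)+hi=7(58)=101
lo=5(43)+hi=7(58)=101
lo=6(53)+hi=7(58)=111

No pair found


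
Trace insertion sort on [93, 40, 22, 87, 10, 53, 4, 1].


Initial: [93, 40, 22, 87, 10, 53, 4, 1]
Insert 40: [40, 93, 22, 87, 10, 53, 4, 1]
Insert 22: [22, 40, 93, 87, 10, 53, 4, 1]
Insert 87: [22, 40, 87, 93, 10, 53, 4, 1]
Insert 10: [10, 22, 40, 87, 93, 53, 4, 1]
Insert 53: [10, 22, 40, 53, 87, 93, 4, 1]
Insert 4: [4, 10, 22, 40, 53, 87, 93, 1]
Insert 1: [1, 4, 10, 22, 40, 53, 87, 93]

Sorted: [1, 4, 10, 22, 40, 53, 87, 93]


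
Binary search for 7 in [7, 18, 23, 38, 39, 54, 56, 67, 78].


Step 1: lo=0, hi=8, mid=4, val=39
Step 2: lo=0, hi=3, mid=1, val=18
Step 3: lo=0, hi=0, mid=0, val=7

Found at index 0


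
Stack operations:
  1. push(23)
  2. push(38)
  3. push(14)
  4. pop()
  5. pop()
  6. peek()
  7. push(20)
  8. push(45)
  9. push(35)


push(23) -> [23]
push(38) -> [23, 38]
push(14) -> [23, 38, 14]
pop()->14, [23, 38]
pop()->38, [23]
peek()->23
push(20) -> [23, 20]
push(45) -> [23, 20, 45]
push(35) -> [23, 20, 45, 35]

Final stack: [23, 20, 45, 35]


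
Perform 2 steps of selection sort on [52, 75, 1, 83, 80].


Initial: [52, 75, 1, 83, 80]
Step 1: min=1 at 2
  Swap: [1, 75, 52, 83, 80]
Step 2: min=52 at 2
  Swap: [1, 52, 75, 83, 80]

After 2 steps: [1, 52, 75, 83, 80]


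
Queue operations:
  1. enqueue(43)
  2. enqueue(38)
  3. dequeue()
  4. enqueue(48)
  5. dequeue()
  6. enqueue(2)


enqueue(43) -> [43]
enqueue(38) -> [43, 38]
dequeue()->43, [38]
enqueue(48) -> [38, 48]
dequeue()->38, [48]
enqueue(2) -> [48, 2]

Final queue: [48, 2]


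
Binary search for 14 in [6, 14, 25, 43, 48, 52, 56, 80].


Step 1: lo=0, hi=7, mid=3, val=43
Step 2: lo=0, hi=2, mid=1, val=14

Found at index 1


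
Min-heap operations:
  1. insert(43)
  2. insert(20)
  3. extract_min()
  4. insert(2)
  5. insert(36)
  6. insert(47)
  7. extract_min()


insert(43) -> [43]
insert(20) -> [20, 43]
extract_min()->20, [43]
insert(2) -> [2, 43]
insert(36) -> [2, 43, 36]
insert(47) -> [2, 43, 36, 47]
extract_min()->2, [36, 43, 47]

Final heap: [36, 43, 47]


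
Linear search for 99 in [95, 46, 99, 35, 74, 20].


i=0: 95!=99
i=1: 46!=99
i=2: 99==99 found!

Found at 2, 3 comps


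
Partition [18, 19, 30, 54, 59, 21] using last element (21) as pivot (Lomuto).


Pivot: 21
  18 <= 21: advance i (no swap)
  19 <= 21: advance i (no swap)
Place pivot at 2: [18, 19, 21, 54, 59, 30]

Partitioned: [18, 19, 21, 54, 59, 30]


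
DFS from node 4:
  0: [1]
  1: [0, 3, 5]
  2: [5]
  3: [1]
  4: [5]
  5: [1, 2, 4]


Visit 4, push [5]
Visit 5, push [2, 1]
Visit 1, push [3, 0]
Visit 0, push []
Visit 3, push []
Visit 2, push []

DFS order: [4, 5, 1, 0, 3, 2]


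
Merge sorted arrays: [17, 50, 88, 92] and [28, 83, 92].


Take 17 from A
Take 28 from B
Take 50 from A
Take 83 from B
Take 88 from A
Take 92 from A

Merged: [17, 28, 50, 83, 88, 92, 92]


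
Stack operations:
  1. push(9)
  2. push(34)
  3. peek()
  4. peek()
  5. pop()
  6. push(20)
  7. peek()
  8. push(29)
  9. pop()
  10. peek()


push(9) -> [9]
push(34) -> [9, 34]
peek()->34
peek()->34
pop()->34, [9]
push(20) -> [9, 20]
peek()->20
push(29) -> [9, 20, 29]
pop()->29, [9, 20]
peek()->20

Final stack: [9, 20]


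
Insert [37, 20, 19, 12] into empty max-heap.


Insert 37: [37]
Insert 20: [37, 20]
Insert 19: [37, 20, 19]
Insert 12: [37, 20, 19, 12]

Final heap: [37, 20, 19, 12]


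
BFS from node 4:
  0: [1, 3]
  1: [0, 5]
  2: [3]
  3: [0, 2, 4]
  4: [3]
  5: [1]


Visit 4, enqueue [3]
Visit 3, enqueue [0, 2]
Visit 0, enqueue [1]
Visit 2, enqueue []
Visit 1, enqueue [5]
Visit 5, enqueue []

BFS order: [4, 3, 0, 2, 1, 5]


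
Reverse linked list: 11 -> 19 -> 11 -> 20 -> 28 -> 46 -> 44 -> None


Step 1: curr=11, set curr.next=prev(None) | reversed so far: 11
Step 2: curr=19, set curr.next=prev(11) | reversed so far: 19 -> 11
Step 3: curr=11, set curr.next=prev(19) | reversed so far: 11 -> 19 -> 11
Step 4: curr=20, set curr.next=prev(11) | reversed so far: 20 -> 11 -> 19 -> 11
Step 5: curr=28, set curr.next=prev(20) | reversed so far: 28 -> 20 -> 11 -> 19 -> 11
Step 6: curr=46, set curr.next=prev(28) | reversed so far: 46 -> 28 -> 20 -> 11 -> 19 -> 11
Step 7: curr=44, set curr.next=prev(46) | reversed so far: 44 -> 46 -> 28 -> 20 -> 11 -> 19 -> 11

44 -> 46 -> 28 -> 20 -> 11 -> 19 -> 11 -> None


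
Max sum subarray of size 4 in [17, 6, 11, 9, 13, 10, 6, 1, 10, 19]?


[0:4]: 43
[1:5]: 39
[2:6]: 43
[3:7]: 38
[4:8]: 30
[5:9]: 27
[6:10]: 36

Max: 43 at [0:4]


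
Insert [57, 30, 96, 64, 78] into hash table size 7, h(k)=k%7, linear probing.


Insert 57: h=1 -> slot 1
Insert 30: h=2 -> slot 2
Insert 96: h=5 -> slot 5
Insert 64: h=1, 2 probes -> slot 3
Insert 78: h=1, 3 probes -> slot 4

Table: [None, 57, 30, 64, 78, 96, None]


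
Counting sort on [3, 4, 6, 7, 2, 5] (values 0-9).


Input: [3, 4, 6, 7, 2, 5]
Counts: [0, 0, 1, 1, 1, 1, 1, 1, 0, 0]

Sorted: [2, 3, 4, 5, 6, 7]


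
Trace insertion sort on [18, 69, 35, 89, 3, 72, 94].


Initial: [18, 69, 35, 89, 3, 72, 94]
Insert 69: [18, 69, 35, 89, 3, 72, 94]
Insert 35: [18, 35, 69, 89, 3, 72, 94]
Insert 89: [18, 35, 69, 89, 3, 72, 94]
Insert 3: [3, 18, 35, 69, 89, 72, 94]
Insert 72: [3, 18, 35, 69, 72, 89, 94]
Insert 94: [3, 18, 35, 69, 72, 89, 94]

Sorted: [3, 18, 35, 69, 72, 89, 94]


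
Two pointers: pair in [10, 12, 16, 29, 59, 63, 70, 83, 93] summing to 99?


lo=0(10)+hi=8(93)=103
lo=0(10)+hi=7(83)=93
lo=1(12)+hi=7(83)=95
lo=2(16)+hi=7(83)=99

Yes: 16+83=99
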